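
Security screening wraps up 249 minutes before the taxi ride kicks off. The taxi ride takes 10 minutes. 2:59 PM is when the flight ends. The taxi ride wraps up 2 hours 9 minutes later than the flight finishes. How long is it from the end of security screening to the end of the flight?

2 h 10 min

The taxi ride ends at 2:59 PM + 129 min = 5:08 PM.
The taxi ride starts at 5:08 PM − 10 min = 4:58 PM.
Security screening ends at 4:58 PM − 249 min = 12:49 PM.
From 12:49 PM to 2:59 PM is 2 h 10 min.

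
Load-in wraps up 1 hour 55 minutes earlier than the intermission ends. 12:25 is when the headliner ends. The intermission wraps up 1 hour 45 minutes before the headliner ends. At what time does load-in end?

The intermission ends at 12:25 − 105 min = 10:40.
Load-in ends at 10:40 − 115 min = 08:45.

08:45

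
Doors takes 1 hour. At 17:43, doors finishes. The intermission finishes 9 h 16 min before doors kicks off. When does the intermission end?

Doors starts at 17:43 − 60 min = 16:43.
The intermission ends at 16:43 − 556 min = 07:27.

07:27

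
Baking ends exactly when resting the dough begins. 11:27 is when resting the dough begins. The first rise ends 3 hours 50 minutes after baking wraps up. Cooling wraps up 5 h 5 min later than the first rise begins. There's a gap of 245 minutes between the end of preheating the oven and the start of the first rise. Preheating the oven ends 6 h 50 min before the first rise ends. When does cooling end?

Baking ends at 11:27.
The first rise ends at 11:27 + 230 min = 15:17.
Preheating the oven ends at 15:17 − 410 min = 08:27.
The first rise starts at 08:27 + 245 min = 12:32.
Cooling ends at 12:32 + 305 min = 17:37.

17:37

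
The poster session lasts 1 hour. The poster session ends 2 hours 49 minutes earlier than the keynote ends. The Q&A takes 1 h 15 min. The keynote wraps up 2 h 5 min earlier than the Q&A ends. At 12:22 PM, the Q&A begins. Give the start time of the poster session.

7:43 AM

The Q&A ends at 12:22 PM + 75 min = 1:37 PM.
The keynote ends at 1:37 PM − 125 min = 11:32 AM.
The poster session ends at 11:32 AM − 169 min = 8:43 AM.
The poster session starts at 8:43 AM − 60 min = 7:43 AM.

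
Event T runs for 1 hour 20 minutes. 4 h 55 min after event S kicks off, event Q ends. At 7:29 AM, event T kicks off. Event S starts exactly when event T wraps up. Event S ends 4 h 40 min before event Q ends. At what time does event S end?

9:04 AM

Event T ends at 7:29 AM + 80 min = 8:49 AM.
So event S starts at 8:49 AM.
Event Q ends at 8:49 AM + 295 min = 1:44 PM.
Event S ends at 1:44 PM − 280 min = 9:04 AM.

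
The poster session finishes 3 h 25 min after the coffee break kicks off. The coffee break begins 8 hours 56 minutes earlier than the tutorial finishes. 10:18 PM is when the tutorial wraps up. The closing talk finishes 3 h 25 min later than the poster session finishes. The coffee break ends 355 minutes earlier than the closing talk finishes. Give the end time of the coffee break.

The coffee break starts at 10:18 PM − 536 min = 1:22 PM.
The poster session ends at 1:22 PM + 205 min = 4:47 PM.
The closing talk ends at 4:47 PM + 205 min = 8:12 PM.
The coffee break ends at 8:12 PM − 355 min = 2:17 PM.

2:17 PM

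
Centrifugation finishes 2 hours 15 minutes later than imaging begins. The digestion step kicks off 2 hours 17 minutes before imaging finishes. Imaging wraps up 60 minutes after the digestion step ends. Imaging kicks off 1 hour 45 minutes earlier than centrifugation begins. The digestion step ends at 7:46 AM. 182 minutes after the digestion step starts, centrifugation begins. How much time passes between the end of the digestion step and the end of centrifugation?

Imaging ends at 7:46 AM + 60 min = 8:46 AM.
The digestion step starts at 8:46 AM − 137 min = 6:29 AM.
Centrifugation starts at 6:29 AM + 182 min = 9:31 AM.
Imaging starts at 9:31 AM − 105 min = 7:46 AM.
Centrifugation ends at 7:46 AM + 135 min = 10:01 AM.
From 7:46 AM to 10:01 AM is 135 minutes.

135 minutes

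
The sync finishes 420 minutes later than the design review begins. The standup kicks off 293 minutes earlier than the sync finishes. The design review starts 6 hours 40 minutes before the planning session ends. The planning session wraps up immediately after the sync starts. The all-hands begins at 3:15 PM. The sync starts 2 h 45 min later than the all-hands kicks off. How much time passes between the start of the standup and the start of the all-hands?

1 hour 48 minutes

The sync starts at 3:15 PM + 165 min = 6:00 PM.
So the planning session ends at 6:00 PM.
The design review starts at 6:00 PM − 400 min = 11:20 AM.
The sync ends at 11:20 AM + 420 min = 6:20 PM.
The standup starts at 6:20 PM − 293 min = 1:27 PM.
From 1:27 PM to 3:15 PM is 1 hour 48 minutes.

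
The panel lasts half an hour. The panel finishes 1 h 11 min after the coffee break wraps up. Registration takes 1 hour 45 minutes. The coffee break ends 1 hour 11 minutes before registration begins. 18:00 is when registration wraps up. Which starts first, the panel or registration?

Registration starts at 18:00 − 105 min = 16:15.
The coffee break ends at 16:15 − 71 min = 15:04.
The panel ends at 15:04 + 71 min = 16:15.
The panel starts at 16:15 − 30 min = 15:45.
The panel starts at 15:45 and registration starts at 16:15, so the panel is first.

the panel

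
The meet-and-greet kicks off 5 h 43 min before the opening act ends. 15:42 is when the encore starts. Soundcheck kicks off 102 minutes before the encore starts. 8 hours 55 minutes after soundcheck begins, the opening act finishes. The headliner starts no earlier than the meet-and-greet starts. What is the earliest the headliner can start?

17:12

Soundcheck starts at 15:42 − 102 min = 14:00.
The opening act ends at 14:00 + 535 min = 22:55.
The meet-and-greet starts at 22:55 − 343 min = 17:12.
The headliner is bounded by the meet-and-greet, so the earliest it can start is 17:12.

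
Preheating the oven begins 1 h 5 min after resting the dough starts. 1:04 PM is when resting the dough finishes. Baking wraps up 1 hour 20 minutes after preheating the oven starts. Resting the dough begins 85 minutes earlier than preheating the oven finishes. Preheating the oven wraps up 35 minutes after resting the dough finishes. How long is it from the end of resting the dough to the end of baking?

95 minutes

Preheating the oven ends at 1:04 PM + 35 min = 1:39 PM.
Resting the dough starts at 1:39 PM − 85 min = 12:14 PM.
Preheating the oven starts at 12:14 PM + 65 min = 1:19 PM.
Baking ends at 1:19 PM + 80 min = 2:39 PM.
From 1:04 PM to 2:39 PM is 95 minutes.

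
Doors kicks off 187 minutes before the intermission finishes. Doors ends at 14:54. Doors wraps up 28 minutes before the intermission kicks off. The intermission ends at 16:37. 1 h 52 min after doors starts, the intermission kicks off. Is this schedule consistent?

Yes

Doors starts at 16:37 − 187 min = 13:30.
The intermission starts at 13:30 + 112 min = 15:22.
Doors ends at 15:22 − 28 min = 14:54.
That matches the stated 14:54, so the schedule is consistent.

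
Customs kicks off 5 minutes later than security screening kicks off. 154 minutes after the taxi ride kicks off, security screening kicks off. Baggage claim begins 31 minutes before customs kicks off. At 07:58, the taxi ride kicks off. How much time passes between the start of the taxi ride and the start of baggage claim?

2 hours 8 minutes

Security screening starts at 07:58 + 154 min = 10:32.
Customs starts at 10:32 + 5 min = 10:37.
Baggage claim starts at 10:37 − 31 min = 10:06.
From 07:58 to 10:06 is 2 hours 8 minutes.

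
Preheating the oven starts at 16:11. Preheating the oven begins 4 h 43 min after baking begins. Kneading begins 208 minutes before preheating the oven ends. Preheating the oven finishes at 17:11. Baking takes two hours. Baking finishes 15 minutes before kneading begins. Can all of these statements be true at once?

Kneading starts at 17:11 − 208 min = 13:43.
Baking ends at 13:43 − 15 min = 13:28.
Baking starts at 13:28 − 120 min = 11:28.
Preheating the oven starts at 11:28 + 283 min = 16:11.
That matches the stated 16:11, so the schedule is consistent.

Yes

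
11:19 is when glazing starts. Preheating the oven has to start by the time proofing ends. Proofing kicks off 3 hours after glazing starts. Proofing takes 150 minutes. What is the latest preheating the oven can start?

16:49

Proofing starts at 11:19 + 180 min = 14:19.
Proofing ends at 14:19 + 150 min = 16:49.
Preheating the oven is bounded by proofing, so the latest it can start is 16:49.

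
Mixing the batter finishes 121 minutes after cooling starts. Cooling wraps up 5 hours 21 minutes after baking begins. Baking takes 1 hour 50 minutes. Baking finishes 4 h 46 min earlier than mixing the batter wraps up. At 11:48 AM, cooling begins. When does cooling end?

12:34 PM

Mixing the batter ends at 11:48 AM + 121 min = 1:49 PM.
Baking ends at 1:49 PM − 286 min = 9:03 AM.
Baking starts at 9:03 AM − 110 min = 7:13 AM.
Cooling ends at 7:13 AM + 321 min = 12:34 PM.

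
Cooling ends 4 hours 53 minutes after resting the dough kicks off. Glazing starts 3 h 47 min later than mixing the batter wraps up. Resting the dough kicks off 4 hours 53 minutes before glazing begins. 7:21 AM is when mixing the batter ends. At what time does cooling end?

11:08 AM

Glazing starts at 7:21 AM + 227 min = 11:08 AM.
Resting the dough starts at 11:08 AM − 293 min = 6:15 AM.
Cooling ends at 6:15 AM + 293 min = 11:08 AM.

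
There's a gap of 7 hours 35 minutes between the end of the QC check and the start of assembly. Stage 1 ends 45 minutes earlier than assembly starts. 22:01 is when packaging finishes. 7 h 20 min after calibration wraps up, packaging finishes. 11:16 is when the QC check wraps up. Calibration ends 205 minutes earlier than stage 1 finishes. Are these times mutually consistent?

Assembly starts at 11:16 + 455 min = 18:51.
Stage 1 ends at 18:51 − 45 min = 18:06.
Calibration ends at 18:06 − 205 min = 14:41.
Packaging ends at 14:41 + 440 min = 22:01.
That matches the stated 22:01, so the schedule is consistent.

Yes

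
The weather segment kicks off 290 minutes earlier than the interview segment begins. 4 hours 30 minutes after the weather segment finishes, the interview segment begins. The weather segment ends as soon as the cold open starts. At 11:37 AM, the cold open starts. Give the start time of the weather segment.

11:17 AM

The weather segment ends at 11:37 AM.
The interview segment starts at 11:37 AM + 270 min = 4:07 PM.
The weather segment starts at 4:07 PM − 290 min = 11:17 AM.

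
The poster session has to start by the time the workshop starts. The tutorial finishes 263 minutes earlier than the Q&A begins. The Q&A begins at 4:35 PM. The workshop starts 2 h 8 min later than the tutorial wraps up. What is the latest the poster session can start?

The tutorial ends at 4:35 PM − 263 min = 12:12 PM.
The workshop starts at 12:12 PM + 128 min = 2:20 PM.
The poster session is bounded by the workshop, so the latest it can start is 2:20 PM.

2:20 PM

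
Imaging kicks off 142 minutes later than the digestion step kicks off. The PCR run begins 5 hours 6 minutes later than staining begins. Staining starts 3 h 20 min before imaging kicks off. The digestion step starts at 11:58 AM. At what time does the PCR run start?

4:06 PM

Imaging starts at 11:58 AM + 142 min = 2:20 PM.
Staining starts at 2:20 PM − 200 min = 11:00 AM.
The PCR run starts at 11:00 AM + 306 min = 4:06 PM.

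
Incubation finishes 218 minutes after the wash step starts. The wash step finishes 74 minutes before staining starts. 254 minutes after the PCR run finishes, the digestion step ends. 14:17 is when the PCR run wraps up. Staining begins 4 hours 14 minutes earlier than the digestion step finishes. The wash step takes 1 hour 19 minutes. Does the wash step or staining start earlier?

the wash step

The digestion step ends at 14:17 + 254 min = 18:31.
Staining starts at 18:31 − 254 min = 14:17.
The wash step ends at 14:17 − 74 min = 13:03.
The wash step starts at 13:03 − 79 min = 11:44.
The wash step starts at 11:44 and staining starts at 14:17, so the wash step is first.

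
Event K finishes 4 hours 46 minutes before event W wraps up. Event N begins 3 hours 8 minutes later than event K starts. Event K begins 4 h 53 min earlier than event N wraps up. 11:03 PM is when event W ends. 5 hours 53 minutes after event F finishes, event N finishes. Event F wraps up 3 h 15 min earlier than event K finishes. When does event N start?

7:10 PM

Event K ends at 11:03 PM − 286 min = 6:17 PM.
Event F ends at 6:17 PM − 195 min = 3:02 PM.
Event N ends at 3:02 PM + 353 min = 8:55 PM.
Event K starts at 8:55 PM − 293 min = 4:02 PM.
Event N starts at 4:02 PM + 188 min = 7:10 PM.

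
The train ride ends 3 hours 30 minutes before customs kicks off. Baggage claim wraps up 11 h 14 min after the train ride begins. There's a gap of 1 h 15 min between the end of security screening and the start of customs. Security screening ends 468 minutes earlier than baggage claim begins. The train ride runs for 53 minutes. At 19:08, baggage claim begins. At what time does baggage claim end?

19:26

Security screening ends at 19:08 − 468 min = 11:20.
Customs starts at 11:20 + 75 min = 12:35.
The train ride ends at 12:35 − 210 min = 09:05.
The train ride starts at 09:05 − 53 min = 08:12.
Baggage claim ends at 08:12 + 674 min = 19:26.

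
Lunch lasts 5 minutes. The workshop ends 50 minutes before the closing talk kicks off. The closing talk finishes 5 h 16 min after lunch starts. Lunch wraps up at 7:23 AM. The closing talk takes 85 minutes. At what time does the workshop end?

Lunch starts at 7:23 AM − 5 min = 7:18 AM.
The closing talk ends at 7:18 AM + 316 min = 12:34 PM.
The closing talk starts at 12:34 PM − 85 min = 11:09 AM.
The workshop ends at 11:09 AM − 50 min = 10:19 AM.

10:19 AM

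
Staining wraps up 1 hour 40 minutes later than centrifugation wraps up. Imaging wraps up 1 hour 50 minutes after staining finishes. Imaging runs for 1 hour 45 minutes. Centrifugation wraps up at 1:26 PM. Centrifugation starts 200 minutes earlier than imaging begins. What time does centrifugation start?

Staining ends at 1:26 PM + 100 min = 3:06 PM.
Imaging ends at 3:06 PM + 110 min = 4:56 PM.
Imaging starts at 4:56 PM − 105 min = 3:11 PM.
Centrifugation starts at 3:11 PM − 200 min = 11:51 AM.

11:51 AM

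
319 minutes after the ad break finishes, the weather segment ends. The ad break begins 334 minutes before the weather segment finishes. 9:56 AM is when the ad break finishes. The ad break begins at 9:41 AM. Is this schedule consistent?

Yes

The weather segment ends at 9:56 AM + 319 min = 3:15 PM.
The ad break starts at 3:15 PM − 334 min = 9:41 AM.
That matches the stated 9:41 AM, so the schedule is consistent.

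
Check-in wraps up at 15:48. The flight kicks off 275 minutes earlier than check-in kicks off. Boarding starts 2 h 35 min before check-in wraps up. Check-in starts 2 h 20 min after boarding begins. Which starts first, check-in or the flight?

the flight

Boarding starts at 15:48 − 155 min = 13:13.
Check-in starts at 13:13 + 140 min = 15:33.
The flight starts at 15:33 − 275 min = 10:58.
Check-in starts at 15:33 and the flight starts at 10:58, so the flight is first.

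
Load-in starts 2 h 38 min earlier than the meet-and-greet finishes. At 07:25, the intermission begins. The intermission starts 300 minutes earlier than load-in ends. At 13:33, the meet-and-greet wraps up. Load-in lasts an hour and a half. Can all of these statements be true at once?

Load-in starts at 13:33 − 158 min = 10:55.
Load-in ends at 10:55 + 90 min = 12:25.
The intermission starts at 12:25 − 300 min = 07:25.
That matches the stated 07:25, so the schedule is consistent.

Yes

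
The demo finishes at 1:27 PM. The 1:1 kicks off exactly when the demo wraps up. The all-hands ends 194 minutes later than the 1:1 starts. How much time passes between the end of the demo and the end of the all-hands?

The 1:1 starts at 1:27 PM.
The all-hands ends at 1:27 PM + 194 min = 4:41 PM.
From 1:27 PM to 4:41 PM is 3 h 14 min.

3 h 14 min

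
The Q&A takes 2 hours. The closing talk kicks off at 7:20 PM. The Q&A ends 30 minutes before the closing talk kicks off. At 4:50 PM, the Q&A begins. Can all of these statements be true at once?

Yes

The Q&A ends at 7:20 PM − 30 min = 6:50 PM.
The Q&A starts at 6:50 PM − 120 min = 4:50 PM.
That matches the stated 4:50 PM, so the schedule is consistent.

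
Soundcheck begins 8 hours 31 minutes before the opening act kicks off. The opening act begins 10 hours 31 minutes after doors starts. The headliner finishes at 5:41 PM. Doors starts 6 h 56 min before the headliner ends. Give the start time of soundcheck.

Doors starts at 5:41 PM − 416 min = 10:45 AM.
The opening act starts at 10:45 AM + 631 min = 9:16 PM.
Soundcheck starts at 9:16 PM − 511 min = 12:45 PM.

12:45 PM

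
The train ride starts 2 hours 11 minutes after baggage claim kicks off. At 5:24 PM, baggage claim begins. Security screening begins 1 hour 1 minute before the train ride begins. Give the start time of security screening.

The train ride starts at 5:24 PM + 131 min = 7:35 PM.
Security screening starts at 7:35 PM − 61 min = 6:34 PM.

6:34 PM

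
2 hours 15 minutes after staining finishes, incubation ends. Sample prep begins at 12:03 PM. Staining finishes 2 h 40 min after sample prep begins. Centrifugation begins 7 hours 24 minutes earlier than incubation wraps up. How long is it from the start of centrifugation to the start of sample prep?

Staining ends at 12:03 PM + 160 min = 2:43 PM.
Incubation ends at 2:43 PM + 135 min = 4:58 PM.
Centrifugation starts at 4:58 PM − 444 min = 9:34 AM.
From 9:34 AM to 12:03 PM is 2 hours 29 minutes.

2 hours 29 minutes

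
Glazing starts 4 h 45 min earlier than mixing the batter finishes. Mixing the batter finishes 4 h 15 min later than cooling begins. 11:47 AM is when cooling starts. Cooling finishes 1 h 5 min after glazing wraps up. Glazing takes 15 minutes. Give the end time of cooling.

Mixing the batter ends at 11:47 AM + 255 min = 4:02 PM.
Glazing starts at 4:02 PM − 285 min = 11:17 AM.
Glazing ends at 11:17 AM + 15 min = 11:32 AM.
Cooling ends at 11:32 AM + 65 min = 12:37 PM.

12:37 PM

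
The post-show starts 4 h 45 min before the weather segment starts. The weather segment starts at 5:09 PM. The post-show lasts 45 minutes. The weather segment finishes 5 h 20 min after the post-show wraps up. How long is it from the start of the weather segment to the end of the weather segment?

The post-show starts at 5:09 PM − 285 min = 12:24 PM.
The post-show ends at 12:24 PM + 45 min = 1:09 PM.
The weather segment ends at 1:09 PM + 320 min = 6:29 PM.
From 5:09 PM to 6:29 PM is 1 hour 20 minutes.

1 hour 20 minutes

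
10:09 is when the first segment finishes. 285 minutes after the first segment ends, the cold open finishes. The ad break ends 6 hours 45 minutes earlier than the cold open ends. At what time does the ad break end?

The cold open ends at 10:09 + 285 min = 14:54.
The ad break ends at 14:54 − 405 min = 08:09.

08:09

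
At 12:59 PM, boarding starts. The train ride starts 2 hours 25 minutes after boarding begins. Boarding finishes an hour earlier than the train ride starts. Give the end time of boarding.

The train ride starts at 12:59 PM + 145 min = 3:24 PM.
Boarding ends at 3:24 PM − 60 min = 2:24 PM.

2:24 PM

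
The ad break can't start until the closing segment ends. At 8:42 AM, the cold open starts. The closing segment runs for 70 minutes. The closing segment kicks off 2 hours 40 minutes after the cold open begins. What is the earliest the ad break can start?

12:32 PM

The closing segment starts at 8:42 AM + 160 min = 11:22 AM.
The closing segment ends at 11:22 AM + 70 min = 12:32 PM.
The ad break is bounded by the closing segment, so the earliest it can start is 12:32 PM.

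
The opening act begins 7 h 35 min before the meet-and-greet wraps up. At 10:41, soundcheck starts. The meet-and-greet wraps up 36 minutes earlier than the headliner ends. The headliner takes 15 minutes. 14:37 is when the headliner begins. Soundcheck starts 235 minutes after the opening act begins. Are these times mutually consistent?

No

The headliner ends at 14:37 + 15 min = 14:52.
The meet-and-greet ends at 14:52 − 36 min = 14:16.
The opening act starts at 14:16 − 455 min = 06:41.
Soundcheck starts at 06:41 + 235 min = 10:36.
But soundcheck is also said to start at 10:41 — a 5-minute conflict.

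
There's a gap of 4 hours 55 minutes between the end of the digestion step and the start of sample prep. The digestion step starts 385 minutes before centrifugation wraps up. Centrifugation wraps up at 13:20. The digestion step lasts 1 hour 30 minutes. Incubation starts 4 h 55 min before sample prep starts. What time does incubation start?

The digestion step starts at 13:20 − 385 min = 06:55.
The digestion step ends at 06:55 + 90 min = 08:25.
Sample prep starts at 08:25 + 295 min = 13:20.
Incubation starts at 13:20 − 295 min = 08:25.

08:25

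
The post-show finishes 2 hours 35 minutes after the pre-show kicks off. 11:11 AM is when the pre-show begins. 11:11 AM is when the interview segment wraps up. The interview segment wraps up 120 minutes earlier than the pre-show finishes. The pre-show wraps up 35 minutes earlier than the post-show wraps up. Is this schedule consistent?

The post-show ends at 11:11 AM + 155 min = 1:46 PM.
The pre-show ends at 1:46 PM − 35 min = 1:11 PM.
The interview segment ends at 1:11 PM − 120 min = 11:11 AM.
That matches the stated 11:11 AM, so the schedule is consistent.

Yes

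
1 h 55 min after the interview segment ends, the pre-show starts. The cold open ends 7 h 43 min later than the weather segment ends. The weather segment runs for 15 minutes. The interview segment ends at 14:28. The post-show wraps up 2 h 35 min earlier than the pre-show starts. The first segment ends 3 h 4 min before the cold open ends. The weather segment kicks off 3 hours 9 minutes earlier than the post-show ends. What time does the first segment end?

15:33

The pre-show starts at 14:28 + 115 min = 16:23.
The post-show ends at 16:23 − 155 min = 13:48.
The weather segment starts at 13:48 − 189 min = 10:39.
The weather segment ends at 10:39 + 15 min = 10:54.
The cold open ends at 10:54 + 463 min = 18:37.
The first segment ends at 18:37 − 184 min = 15:33.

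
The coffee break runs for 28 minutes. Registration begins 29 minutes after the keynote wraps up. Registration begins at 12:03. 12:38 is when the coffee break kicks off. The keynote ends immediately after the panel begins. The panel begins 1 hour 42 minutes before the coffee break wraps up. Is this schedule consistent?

No

The coffee break ends at 12:38 + 28 min = 13:06.
The panel starts at 13:06 − 102 min = 11:24.
So the keynote ends at 11:24.
Registration starts at 11:24 + 29 min = 11:53.
But registration is also said to start at 12:03 — a 10-minute conflict.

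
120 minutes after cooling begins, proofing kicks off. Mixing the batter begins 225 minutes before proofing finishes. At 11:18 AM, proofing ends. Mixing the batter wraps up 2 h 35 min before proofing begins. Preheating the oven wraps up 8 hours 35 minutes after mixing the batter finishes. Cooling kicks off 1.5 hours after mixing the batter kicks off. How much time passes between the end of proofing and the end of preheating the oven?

5 hours 45 minutes

Mixing the batter starts at 11:18 AM − 225 min = 7:33 AM.
Cooling starts at 7:33 AM + 90 min = 9:03 AM.
Proofing starts at 9:03 AM + 120 min = 11:03 AM.
Mixing the batter ends at 11:03 AM − 155 min = 8:28 AM.
Preheating the oven ends at 8:28 AM + 515 min = 5:03 PM.
From 11:18 AM to 5:03 PM is 5 hours 45 minutes.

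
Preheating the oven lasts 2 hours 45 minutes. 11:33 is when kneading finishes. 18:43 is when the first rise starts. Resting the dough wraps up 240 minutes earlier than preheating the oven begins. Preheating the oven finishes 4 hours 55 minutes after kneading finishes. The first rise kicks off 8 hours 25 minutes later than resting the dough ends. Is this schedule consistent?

Preheating the oven ends at 11:33 + 295 min = 16:28.
Preheating the oven starts at 16:28 − 165 min = 13:43.
Resting the dough ends at 13:43 − 240 min = 09:43.
The first rise starts at 09:43 + 505 min = 18:08.
But the first rise is also said to start at 18:43 — a 35-minute conflict.

No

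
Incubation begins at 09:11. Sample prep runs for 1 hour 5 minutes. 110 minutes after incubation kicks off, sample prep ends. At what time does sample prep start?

09:56

Sample prep ends at 09:11 + 110 min = 11:01.
Sample prep starts at 11:01 − 65 min = 09:56.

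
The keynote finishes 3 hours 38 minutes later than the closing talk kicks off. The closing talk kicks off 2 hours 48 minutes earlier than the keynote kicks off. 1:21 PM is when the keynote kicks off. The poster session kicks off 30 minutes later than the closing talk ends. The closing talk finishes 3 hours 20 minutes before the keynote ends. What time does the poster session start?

The closing talk starts at 1:21 PM − 168 min = 10:33 AM.
The keynote ends at 10:33 AM + 218 min = 2:11 PM.
The closing talk ends at 2:11 PM − 200 min = 10:51 AM.
The poster session starts at 10:51 AM + 30 min = 11:21 AM.

11:21 AM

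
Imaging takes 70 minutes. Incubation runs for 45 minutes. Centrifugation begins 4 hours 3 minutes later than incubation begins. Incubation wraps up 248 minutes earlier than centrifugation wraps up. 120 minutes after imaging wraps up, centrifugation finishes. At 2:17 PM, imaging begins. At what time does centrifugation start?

4:37 PM

Imaging ends at 2:17 PM + 70 min = 3:27 PM.
Centrifugation ends at 3:27 PM + 120 min = 5:27 PM.
Incubation ends at 5:27 PM − 248 min = 1:19 PM.
Incubation starts at 1:19 PM − 45 min = 12:34 PM.
Centrifugation starts at 12:34 PM + 243 min = 4:37 PM.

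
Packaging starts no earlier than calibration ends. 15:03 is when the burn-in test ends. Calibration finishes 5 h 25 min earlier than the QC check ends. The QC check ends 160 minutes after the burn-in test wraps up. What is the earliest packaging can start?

The QC check ends at 15:03 + 160 min = 17:43.
Calibration ends at 17:43 − 325 min = 12:18.
Packaging is bounded by calibration, so the earliest it can start is 12:18.

12:18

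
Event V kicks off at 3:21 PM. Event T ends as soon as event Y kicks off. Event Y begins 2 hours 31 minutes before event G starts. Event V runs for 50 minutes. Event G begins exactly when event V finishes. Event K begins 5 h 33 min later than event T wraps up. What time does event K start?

7:13 PM

Event V ends at 3:21 PM + 50 min = 4:11 PM.
So event G starts at 4:11 PM.
Event Y starts at 4:11 PM − 151 min = 1:40 PM.
So event T ends at 1:40 PM.
Event K starts at 1:40 PM + 333 min = 7:13 PM.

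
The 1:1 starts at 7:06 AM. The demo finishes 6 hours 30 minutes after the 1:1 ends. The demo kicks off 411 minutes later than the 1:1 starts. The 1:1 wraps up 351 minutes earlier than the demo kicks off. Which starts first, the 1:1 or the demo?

the 1:1

The demo starts at 7:06 AM + 411 min = 1:57 PM.
The 1:1 starts at 7:06 AM and the demo starts at 1:57 PM, so the 1:1 is first.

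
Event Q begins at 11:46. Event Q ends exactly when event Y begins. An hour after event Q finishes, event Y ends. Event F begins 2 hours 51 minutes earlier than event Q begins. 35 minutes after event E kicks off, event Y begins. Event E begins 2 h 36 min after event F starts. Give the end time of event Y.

Event F starts at 11:46 − 171 min = 08:55.
Event E starts at 08:55 + 156 min = 11:31.
Event Y starts at 11:31 + 35 min = 12:06.
So event Q ends at 12:06.
Event Y ends at 12:06 + 60 min = 13:06.

13:06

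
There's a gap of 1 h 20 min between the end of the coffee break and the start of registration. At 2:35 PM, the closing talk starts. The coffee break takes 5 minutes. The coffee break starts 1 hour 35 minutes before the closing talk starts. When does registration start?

The coffee break starts at 2:35 PM − 95 min = 1:00 PM.
The coffee break ends at 1:00 PM + 5 min = 1:05 PM.
Registration starts at 1:05 PM + 80 min = 2:25 PM.

2:25 PM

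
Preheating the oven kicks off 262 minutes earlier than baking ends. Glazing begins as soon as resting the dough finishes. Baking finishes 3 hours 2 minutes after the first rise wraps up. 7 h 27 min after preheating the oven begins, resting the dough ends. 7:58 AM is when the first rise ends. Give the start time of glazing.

2:05 PM

Baking ends at 7:58 AM + 182 min = 11:00 AM.
Preheating the oven starts at 11:00 AM − 262 min = 6:38 AM.
Resting the dough ends at 6:38 AM + 447 min = 2:05 PM.
So glazing starts at 2:05 PM.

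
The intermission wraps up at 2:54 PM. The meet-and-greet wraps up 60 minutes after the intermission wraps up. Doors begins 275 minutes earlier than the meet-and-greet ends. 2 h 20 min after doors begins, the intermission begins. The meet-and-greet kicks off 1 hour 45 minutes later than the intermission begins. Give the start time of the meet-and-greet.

3:24 PM

The meet-and-greet ends at 2:54 PM + 60 min = 3:54 PM.
Doors starts at 3:54 PM − 275 min = 11:19 AM.
The intermission starts at 11:19 AM + 140 min = 1:39 PM.
The meet-and-greet starts at 1:39 PM + 105 min = 3:24 PM.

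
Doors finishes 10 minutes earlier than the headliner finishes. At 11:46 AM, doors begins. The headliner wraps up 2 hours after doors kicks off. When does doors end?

1:36 PM

The headliner ends at 11:46 AM + 120 min = 1:46 PM.
Doors ends at 1:46 PM − 10 min = 1:36 PM.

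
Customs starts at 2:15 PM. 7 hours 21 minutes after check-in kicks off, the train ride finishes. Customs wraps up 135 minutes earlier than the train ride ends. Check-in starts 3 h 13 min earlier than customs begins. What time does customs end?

Check-in starts at 2:15 PM − 193 min = 11:02 AM.
The train ride ends at 11:02 AM + 441 min = 6:23 PM.
Customs ends at 6:23 PM − 135 min = 4:08 PM.

4:08 PM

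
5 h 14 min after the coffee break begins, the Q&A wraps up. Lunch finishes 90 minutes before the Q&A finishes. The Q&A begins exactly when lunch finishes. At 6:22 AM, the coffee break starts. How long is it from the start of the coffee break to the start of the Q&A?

The Q&A ends at 6:22 AM + 314 min = 11:36 AM.
Lunch ends at 11:36 AM − 90 min = 10:06 AM.
So the Q&A starts at 10:06 AM.
From 6:22 AM to 10:06 AM is 3 hours 44 minutes.

3 hours 44 minutes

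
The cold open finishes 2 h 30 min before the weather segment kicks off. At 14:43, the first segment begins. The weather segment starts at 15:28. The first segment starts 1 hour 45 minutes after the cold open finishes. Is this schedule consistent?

Yes

The cold open ends at 15:28 − 150 min = 12:58.
The first segment starts at 12:58 + 105 min = 14:43.
That matches the stated 14:43, so the schedule is consistent.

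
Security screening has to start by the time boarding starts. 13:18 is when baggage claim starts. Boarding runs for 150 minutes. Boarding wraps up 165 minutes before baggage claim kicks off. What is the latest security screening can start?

08:03

Boarding ends at 13:18 − 165 min = 10:33.
Boarding starts at 10:33 − 150 min = 08:03.
Security screening is bounded by boarding, so the latest it can start is 08:03.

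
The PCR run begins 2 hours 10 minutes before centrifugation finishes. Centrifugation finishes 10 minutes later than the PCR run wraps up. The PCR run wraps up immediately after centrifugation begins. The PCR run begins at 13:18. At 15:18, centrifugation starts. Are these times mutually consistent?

Yes

The PCR run ends at 15:18.
Centrifugation ends at 15:18 + 10 min = 15:28.
The PCR run starts at 15:28 − 130 min = 13:18.
That matches the stated 13:18, so the schedule is consistent.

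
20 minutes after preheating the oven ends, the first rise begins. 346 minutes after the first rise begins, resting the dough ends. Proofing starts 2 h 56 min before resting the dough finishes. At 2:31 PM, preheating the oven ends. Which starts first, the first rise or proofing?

the first rise

The first rise starts at 2:31 PM + 20 min = 2:51 PM.
Resting the dough ends at 2:51 PM + 346 min = 8:37 PM.
Proofing starts at 8:37 PM − 176 min = 5:41 PM.
The first rise starts at 2:51 PM and proofing starts at 5:41 PM, so the first rise is first.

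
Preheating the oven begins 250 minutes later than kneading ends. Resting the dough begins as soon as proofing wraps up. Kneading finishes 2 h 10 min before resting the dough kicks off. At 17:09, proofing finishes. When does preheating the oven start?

Resting the dough starts at 17:09.
Kneading ends at 17:09 − 130 min = 14:59.
Preheating the oven starts at 14:59 + 250 min = 19:09.

19:09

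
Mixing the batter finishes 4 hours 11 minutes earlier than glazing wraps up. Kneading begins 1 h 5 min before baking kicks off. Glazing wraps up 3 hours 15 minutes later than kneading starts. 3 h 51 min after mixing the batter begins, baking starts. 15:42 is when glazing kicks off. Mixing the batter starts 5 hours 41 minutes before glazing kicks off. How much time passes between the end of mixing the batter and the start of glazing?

3 hours 51 minutes

Mixing the batter starts at 15:42 − 341 min = 10:01.
Baking starts at 10:01 + 231 min = 13:52.
Kneading starts at 13:52 − 65 min = 12:47.
Glazing ends at 12:47 + 195 min = 16:02.
Mixing the batter ends at 16:02 − 251 min = 11:51.
From 11:51 to 15:42 is 3 hours 51 minutes.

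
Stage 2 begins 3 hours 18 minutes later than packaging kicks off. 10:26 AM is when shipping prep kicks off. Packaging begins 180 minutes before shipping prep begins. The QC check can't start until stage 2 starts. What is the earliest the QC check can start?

Packaging starts at 10:26 AM − 180 min = 7:26 AM.
Stage 2 starts at 7:26 AM + 198 min = 10:44 AM.
The QC check is bounded by stage 2, so the earliest it can start is 10:44 AM.

10:44 AM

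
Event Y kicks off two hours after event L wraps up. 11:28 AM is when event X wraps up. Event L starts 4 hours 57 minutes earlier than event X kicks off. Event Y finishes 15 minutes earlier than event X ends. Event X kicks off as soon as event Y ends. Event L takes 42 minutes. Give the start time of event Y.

8:58 AM

Event Y ends at 11:28 AM − 15 min = 11:13 AM.
So event X starts at 11:13 AM.
Event L starts at 11:13 AM − 297 min = 6:16 AM.
Event L ends at 6:16 AM + 42 min = 6:58 AM.
Event Y starts at 6:58 AM + 120 min = 8:58 AM.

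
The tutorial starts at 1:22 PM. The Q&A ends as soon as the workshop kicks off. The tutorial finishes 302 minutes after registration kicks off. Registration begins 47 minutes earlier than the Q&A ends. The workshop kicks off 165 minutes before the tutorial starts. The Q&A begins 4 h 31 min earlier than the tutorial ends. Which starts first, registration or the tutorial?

The workshop starts at 1:22 PM − 165 min = 10:37 AM.
So the Q&A ends at 10:37 AM.
Registration starts at 10:37 AM − 47 min = 9:50 AM.
Registration starts at 9:50 AM and the tutorial starts at 1:22 PM, so registration is first.

registration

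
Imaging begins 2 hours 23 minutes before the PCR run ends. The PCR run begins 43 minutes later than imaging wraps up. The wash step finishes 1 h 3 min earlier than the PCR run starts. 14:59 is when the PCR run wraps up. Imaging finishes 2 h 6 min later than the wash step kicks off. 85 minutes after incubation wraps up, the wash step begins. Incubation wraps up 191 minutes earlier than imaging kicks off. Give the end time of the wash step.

Imaging starts at 14:59 − 143 min = 12:36.
Incubation ends at 12:36 − 191 min = 09:25.
The wash step starts at 09:25 + 85 min = 10:50.
Imaging ends at 10:50 + 126 min = 12:56.
The PCR run starts at 12:56 + 43 min = 13:39.
The wash step ends at 13:39 − 63 min = 12:36.

12:36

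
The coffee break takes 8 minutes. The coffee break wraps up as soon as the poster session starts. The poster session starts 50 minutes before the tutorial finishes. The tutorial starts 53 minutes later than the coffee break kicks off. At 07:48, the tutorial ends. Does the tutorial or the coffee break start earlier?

the coffee break

The poster session starts at 07:48 − 50 min = 06:58.
So the coffee break ends at 06:58.
The coffee break starts at 06:58 − 8 min = 06:50.
The tutorial starts at 06:50 + 53 min = 07:43.
The tutorial starts at 07:43 and the coffee break starts at 06:50, so the coffee break is first.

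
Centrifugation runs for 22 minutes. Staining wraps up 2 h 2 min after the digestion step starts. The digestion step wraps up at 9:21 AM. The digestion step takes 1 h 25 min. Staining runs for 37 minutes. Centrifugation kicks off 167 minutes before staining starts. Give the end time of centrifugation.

The digestion step starts at 9:21 AM − 85 min = 7:56 AM.
Staining ends at 7:56 AM + 122 min = 9:58 AM.
Staining starts at 9:58 AM − 37 min = 9:21 AM.
Centrifugation starts at 9:21 AM − 167 min = 6:34 AM.
Centrifugation ends at 6:34 AM + 22 min = 6:56 AM.

6:56 AM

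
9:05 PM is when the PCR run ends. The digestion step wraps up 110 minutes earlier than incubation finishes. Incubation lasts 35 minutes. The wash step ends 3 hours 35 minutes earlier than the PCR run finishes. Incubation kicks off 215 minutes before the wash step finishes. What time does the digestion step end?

The wash step ends at 9:05 PM − 215 min = 5:30 PM.
Incubation starts at 5:30 PM − 215 min = 1:55 PM.
Incubation ends at 1:55 PM + 35 min = 2:30 PM.
The digestion step ends at 2:30 PM − 110 min = 12:40 PM.

12:40 PM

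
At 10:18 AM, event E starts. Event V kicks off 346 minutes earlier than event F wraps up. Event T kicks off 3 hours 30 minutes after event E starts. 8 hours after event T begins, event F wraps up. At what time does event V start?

Event T starts at 10:18 AM + 210 min = 1:48 PM.
Event F ends at 1:48 PM + 480 min = 9:48 PM.
Event V starts at 9:48 PM − 346 min = 4:02 PM.

4:02 PM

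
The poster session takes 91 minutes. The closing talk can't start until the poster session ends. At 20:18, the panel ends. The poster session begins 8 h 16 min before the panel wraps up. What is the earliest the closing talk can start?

The poster session starts at 20:18 − 496 min = 12:02.
The poster session ends at 12:02 + 91 min = 13:33.
The closing talk is bounded by the poster session, so the earliest it can start is 13:33.

13:33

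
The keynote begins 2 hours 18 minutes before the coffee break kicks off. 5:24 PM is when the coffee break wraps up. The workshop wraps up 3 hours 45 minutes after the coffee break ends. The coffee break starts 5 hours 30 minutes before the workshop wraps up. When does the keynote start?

1:21 PM

The workshop ends at 5:24 PM + 225 min = 9:09 PM.
The coffee break starts at 9:09 PM − 330 min = 3:39 PM.
The keynote starts at 3:39 PM − 138 min = 1:21 PM.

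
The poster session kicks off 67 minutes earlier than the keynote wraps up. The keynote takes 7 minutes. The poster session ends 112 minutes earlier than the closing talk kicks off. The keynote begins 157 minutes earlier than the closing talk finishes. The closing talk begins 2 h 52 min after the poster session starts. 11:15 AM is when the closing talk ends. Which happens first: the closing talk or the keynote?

the keynote

The keynote starts at 11:15 AM − 157 min = 8:38 AM.
The keynote ends at 8:38 AM + 7 min = 8:45 AM.
The poster session starts at 8:45 AM − 67 min = 7:38 AM.
The closing talk starts at 7:38 AM + 172 min = 10:30 AM.
The closing talk starts at 10:30 AM and the keynote starts at 8:38 AM, so the keynote is first.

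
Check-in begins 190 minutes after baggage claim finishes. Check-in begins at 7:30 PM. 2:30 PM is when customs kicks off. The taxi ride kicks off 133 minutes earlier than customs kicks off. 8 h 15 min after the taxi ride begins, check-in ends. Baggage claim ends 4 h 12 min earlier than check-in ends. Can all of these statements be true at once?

Yes

The taxi ride starts at 2:30 PM − 133 min = 12:17 PM.
Check-in ends at 12:17 PM + 495 min = 8:32 PM.
Baggage claim ends at 8:32 PM − 252 min = 4:20 PM.
Check-in starts at 4:20 PM + 190 min = 7:30 PM.
That matches the stated 7:30 PM, so the schedule is consistent.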